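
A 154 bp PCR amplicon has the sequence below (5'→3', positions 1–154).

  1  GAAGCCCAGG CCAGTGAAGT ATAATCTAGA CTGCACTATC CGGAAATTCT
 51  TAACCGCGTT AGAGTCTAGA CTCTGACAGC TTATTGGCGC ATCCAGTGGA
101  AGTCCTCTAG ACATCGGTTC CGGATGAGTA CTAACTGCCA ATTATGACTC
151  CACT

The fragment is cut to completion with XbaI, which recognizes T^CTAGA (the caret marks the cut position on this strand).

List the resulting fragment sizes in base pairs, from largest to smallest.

XbaI sites (TCTAGA) start at positions 25, 65, 106.
XbaI cuts after the first base of each site, so after positions 25, 65, 106.
Linear molecule, 3 cuts → 4 fragments:
  1–25 → 25 bp
  26–65 → 40 bp
  66–106 → 41 bp
  107–154 → 48 bp
Sorted largest to smallest: 48, 41, 40, 25 bp.

48, 41, 40, 25 bp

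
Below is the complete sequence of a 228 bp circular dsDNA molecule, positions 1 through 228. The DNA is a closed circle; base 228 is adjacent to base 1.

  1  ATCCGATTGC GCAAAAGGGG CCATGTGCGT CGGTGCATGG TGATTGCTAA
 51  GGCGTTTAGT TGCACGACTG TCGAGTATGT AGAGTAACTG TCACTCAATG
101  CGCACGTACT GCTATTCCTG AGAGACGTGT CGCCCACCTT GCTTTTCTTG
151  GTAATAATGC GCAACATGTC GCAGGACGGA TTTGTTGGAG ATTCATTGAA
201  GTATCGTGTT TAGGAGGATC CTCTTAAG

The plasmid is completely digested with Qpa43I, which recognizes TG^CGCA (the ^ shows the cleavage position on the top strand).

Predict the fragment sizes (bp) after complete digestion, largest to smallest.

91, 78, 59 bp

Qpa43I sites (TGCGCA) start at positions 8, 99, 158.
Qpa43I cuts after base 2 of each site, so after positions 9, 100, 159.
Circular molecule, 3 cuts → 3 fragments:
  10–100 → 91 bp
  101–159 → 59 bp
  160–228 then 1–9 → 69 + 9 = 78 bp
Sorted largest to smallest: 91, 78, 59 bp.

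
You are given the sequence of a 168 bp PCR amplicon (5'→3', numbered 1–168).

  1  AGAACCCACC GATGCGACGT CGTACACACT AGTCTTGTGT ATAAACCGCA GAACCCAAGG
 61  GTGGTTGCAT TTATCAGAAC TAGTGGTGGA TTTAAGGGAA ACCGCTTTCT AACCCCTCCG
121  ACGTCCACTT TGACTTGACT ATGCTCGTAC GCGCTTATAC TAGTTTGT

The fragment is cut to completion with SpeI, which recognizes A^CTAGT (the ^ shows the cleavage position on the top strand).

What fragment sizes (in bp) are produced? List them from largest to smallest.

SpeI sites (ACTAGT) start at positions 28, 79, 159.
SpeI cuts after the first base of each site, so after positions 28, 79, 159.
Linear molecule, 3 cuts → 4 fragments:
  1–28 → 28 bp
  29–79 → 51 bp
  80–159 → 80 bp
  160–168 → 9 bp
Sorted largest to smallest: 80, 51, 28, 9 bp.

80, 51, 28, 9 bp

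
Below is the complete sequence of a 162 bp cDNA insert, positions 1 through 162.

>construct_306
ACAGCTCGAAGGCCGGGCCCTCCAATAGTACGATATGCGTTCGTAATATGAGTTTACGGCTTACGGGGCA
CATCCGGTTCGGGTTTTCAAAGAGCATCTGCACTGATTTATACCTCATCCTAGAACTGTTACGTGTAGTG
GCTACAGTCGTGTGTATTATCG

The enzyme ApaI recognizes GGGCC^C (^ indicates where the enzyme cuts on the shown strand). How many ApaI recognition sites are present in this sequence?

GGGCCC occurs starting at position 15.
ApaI cuts at 1 site.

1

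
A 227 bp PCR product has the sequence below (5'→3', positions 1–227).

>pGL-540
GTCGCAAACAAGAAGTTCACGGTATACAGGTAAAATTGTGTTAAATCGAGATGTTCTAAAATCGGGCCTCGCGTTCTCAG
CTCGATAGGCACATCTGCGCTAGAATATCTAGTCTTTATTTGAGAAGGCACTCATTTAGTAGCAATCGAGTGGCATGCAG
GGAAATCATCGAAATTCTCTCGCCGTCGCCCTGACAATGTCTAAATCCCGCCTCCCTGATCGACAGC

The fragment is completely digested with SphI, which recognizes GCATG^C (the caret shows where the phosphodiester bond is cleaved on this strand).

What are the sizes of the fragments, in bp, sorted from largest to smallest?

157, 70 bp

The SphI site (GCATGC) starts at position 153.
SphI cuts after base 5 of each site (before the last base), so after position 157.
Linear molecule, 1 cut → 2 fragments:
  1–157 → 157 bp
  158–227 → 70 bp
Sorted largest to smallest: 157, 70 bp.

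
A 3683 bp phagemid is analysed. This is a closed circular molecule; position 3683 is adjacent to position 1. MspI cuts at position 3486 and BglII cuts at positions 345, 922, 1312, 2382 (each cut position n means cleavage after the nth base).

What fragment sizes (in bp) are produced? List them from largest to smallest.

1104, 1070, 577, 542, 390 bp

Combined cut positions (sorted): 345, 922, 1312, 2382, 3486.
Circular molecule, 5 cuts → 5 fragments:
  922 − 345 = 577 bp
  1312 − 922 = 390 bp
  2382 − 1312 = 1070 bp
  3486 − 2382 = 1104 bp
  wrap: 3683 − 3486 + 345 = 542 bp
Sorted largest to smallest: 1104, 1070, 577, 542, 390 bp.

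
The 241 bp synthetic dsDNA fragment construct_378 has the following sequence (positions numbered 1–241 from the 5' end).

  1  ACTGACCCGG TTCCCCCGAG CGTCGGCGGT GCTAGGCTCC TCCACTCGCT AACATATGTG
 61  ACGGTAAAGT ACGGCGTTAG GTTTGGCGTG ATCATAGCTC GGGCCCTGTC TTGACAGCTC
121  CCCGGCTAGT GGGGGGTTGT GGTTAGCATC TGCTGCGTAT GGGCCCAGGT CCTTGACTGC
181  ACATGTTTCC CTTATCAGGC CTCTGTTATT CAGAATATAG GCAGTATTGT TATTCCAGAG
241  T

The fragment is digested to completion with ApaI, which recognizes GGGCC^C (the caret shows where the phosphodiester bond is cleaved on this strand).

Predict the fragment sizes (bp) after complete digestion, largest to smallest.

ApaI sites (GGGCCC) start at positions 101, 161.
ApaI cuts after base 5 of each site (before the last base), so after positions 105, 165.
Linear molecule, 2 cuts → 3 fragments:
  1–105 → 105 bp
  106–165 → 60 bp
  166–241 → 76 bp
Sorted largest to smallest: 105, 76, 60 bp.

105, 76, 60 bp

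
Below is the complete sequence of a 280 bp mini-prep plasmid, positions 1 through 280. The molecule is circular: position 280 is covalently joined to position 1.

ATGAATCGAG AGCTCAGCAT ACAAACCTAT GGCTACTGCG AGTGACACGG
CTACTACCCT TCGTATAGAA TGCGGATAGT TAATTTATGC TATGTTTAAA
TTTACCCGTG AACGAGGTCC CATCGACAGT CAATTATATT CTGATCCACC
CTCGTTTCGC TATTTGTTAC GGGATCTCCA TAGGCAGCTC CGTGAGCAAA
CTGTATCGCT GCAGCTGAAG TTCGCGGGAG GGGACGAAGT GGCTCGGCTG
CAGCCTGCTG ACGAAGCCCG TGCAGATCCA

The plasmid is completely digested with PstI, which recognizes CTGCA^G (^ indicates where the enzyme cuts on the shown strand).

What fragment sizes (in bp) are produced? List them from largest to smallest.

PstI sites (CTGCAG) start at positions 209, 248.
PstI cuts after base 5 of each site (before the last base), so after positions 213, 252.
Circular molecule, 2 cuts → 2 fragments:
  214–252 → 39 bp
  253–280 then 1–213 → 28 + 213 = 241 bp
Sorted largest to smallest: 241, 39 bp.

241, 39 bp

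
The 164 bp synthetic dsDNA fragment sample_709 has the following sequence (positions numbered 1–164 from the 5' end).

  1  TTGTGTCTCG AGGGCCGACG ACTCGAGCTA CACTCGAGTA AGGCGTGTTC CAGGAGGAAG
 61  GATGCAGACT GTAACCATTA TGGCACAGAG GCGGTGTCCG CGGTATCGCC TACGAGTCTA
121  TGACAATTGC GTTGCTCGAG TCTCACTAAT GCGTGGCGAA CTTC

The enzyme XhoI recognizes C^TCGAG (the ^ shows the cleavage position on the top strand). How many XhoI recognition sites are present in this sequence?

4

CTCGAG occurs starting at positions 7, 22, 33, 135.
XhoI cuts at 4 sites.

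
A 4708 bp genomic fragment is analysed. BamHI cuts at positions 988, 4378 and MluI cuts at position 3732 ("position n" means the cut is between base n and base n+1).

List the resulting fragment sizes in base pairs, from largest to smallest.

2744, 988, 646, 330 bp

Combined cut positions (sorted): 988, 3732, 4378.
Linear molecule, 3 cuts → 4 fragments:
  988 − 0 = 988 bp
  3732 − 988 = 2744 bp
  4378 − 3732 = 646 bp
  4708 − 4378 = 330 bp
Sorted largest to smallest: 2744, 988, 646, 330 bp.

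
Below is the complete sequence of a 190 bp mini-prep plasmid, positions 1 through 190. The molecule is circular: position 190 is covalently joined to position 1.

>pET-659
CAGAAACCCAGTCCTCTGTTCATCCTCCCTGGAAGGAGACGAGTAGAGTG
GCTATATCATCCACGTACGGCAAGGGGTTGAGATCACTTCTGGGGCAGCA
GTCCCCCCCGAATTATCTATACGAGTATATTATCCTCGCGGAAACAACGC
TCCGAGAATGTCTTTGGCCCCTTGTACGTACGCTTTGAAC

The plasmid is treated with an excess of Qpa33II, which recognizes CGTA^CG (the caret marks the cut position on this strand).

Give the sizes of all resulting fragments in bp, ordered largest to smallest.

Qpa33II sites (CGTACG) start at positions 64, 177.
Qpa33II cuts after base 4 of each site, so after positions 67, 180.
Circular molecule, 2 cuts → 2 fragments:
  68–180 → 113 bp
  181–190 then 1–67 → 10 + 67 = 77 bp
Sorted largest to smallest: 113, 77 bp.

113, 77 bp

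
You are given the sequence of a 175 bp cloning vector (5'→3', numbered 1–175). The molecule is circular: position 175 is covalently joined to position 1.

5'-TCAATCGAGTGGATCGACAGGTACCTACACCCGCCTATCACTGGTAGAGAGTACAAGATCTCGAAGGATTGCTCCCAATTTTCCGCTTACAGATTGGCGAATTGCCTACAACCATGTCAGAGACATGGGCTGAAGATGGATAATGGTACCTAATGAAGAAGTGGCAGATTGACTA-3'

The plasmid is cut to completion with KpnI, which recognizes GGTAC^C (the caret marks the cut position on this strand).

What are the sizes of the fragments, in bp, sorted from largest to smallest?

KpnI sites (GGTACC) start at positions 20, 145.
KpnI cuts after base 5 of each site (before the last base), so after positions 24, 149.
Circular molecule, 2 cuts → 2 fragments:
  25–149 → 125 bp
  150–175 then 1–24 → 26 + 24 = 50 bp
Sorted largest to smallest: 125, 50 bp.

125, 50 bp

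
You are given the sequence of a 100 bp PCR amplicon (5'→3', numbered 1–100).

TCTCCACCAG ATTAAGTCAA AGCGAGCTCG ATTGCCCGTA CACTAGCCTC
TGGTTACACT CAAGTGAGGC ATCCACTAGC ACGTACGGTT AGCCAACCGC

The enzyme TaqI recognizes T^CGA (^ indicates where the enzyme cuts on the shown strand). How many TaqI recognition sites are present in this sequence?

TCGA occurs starting at position 28.
TaqI cuts at 1 site.

1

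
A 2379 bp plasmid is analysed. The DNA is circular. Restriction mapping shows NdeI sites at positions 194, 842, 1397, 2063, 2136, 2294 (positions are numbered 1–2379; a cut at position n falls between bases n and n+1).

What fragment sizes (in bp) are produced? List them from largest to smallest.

Circular molecule, 6 cuts → 6 fragments:
  842 − 194 = 648 bp
  1397 − 842 = 555 bp
  2063 − 1397 = 666 bp
  2136 − 2063 = 73 bp
  2294 − 2136 = 158 bp
  wrap: 2379 − 2294 + 194 = 279 bp
Sorted largest to smallest: 666, 648, 555, 279, 158, 73 bp.

666, 648, 555, 279, 158, 73 bp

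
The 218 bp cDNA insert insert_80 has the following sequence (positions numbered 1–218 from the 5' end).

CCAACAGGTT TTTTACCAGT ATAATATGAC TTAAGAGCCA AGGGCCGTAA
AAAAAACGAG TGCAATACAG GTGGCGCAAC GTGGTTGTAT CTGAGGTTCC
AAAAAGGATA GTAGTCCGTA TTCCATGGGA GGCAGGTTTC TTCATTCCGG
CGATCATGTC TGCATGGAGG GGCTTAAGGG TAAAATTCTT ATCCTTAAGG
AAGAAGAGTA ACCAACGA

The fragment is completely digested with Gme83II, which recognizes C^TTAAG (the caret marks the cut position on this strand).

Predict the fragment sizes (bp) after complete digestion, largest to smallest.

Gme83II sites (CTTAAG) start at positions 30, 173, 194.
Gme83II cuts after the first base of each site, so after positions 30, 173, 194.
Linear molecule, 3 cuts → 4 fragments:
  1–30 → 30 bp
  31–173 → 143 bp
  174–194 → 21 bp
  195–218 → 24 bp
Sorted largest to smallest: 143, 30, 24, 21 bp.

143, 30, 24, 21 bp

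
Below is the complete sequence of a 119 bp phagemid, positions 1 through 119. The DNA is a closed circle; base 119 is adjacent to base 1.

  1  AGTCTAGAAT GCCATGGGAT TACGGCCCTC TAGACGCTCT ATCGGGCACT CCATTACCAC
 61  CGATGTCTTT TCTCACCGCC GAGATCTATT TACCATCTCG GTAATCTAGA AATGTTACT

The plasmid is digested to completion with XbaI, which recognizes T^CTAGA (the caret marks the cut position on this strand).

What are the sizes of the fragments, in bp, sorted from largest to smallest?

XbaI sites (TCTAGA) start at positions 3, 29, 105.
XbaI cuts after the first base of each site, so after positions 3, 29, 105.
Circular molecule, 3 cuts → 3 fragments:
  4–29 → 26 bp
  30–105 → 76 bp
  106–119 then 1–3 → 14 + 3 = 17 bp
Sorted largest to smallest: 76, 26, 17 bp.

76, 26, 17 bp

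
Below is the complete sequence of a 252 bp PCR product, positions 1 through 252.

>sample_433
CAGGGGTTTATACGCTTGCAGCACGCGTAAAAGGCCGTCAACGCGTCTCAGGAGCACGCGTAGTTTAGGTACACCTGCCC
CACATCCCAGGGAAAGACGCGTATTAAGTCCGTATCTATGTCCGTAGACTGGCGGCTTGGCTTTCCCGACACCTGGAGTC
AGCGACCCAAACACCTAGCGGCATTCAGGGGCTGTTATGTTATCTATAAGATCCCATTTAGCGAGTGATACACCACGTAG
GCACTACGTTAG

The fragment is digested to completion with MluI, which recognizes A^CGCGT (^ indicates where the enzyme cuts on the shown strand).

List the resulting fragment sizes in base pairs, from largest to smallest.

155, 41, 23, 18, 15 bp

MluI sites (ACGCGT) start at positions 23, 41, 56, 97.
MluI cuts after the first base of each site, so after positions 23, 41, 56, 97.
Linear molecule, 4 cuts → 5 fragments:
  1–23 → 23 bp
  24–41 → 18 bp
  42–56 → 15 bp
  57–97 → 41 bp
  98–252 → 155 bp
Sorted largest to smallest: 155, 41, 23, 18, 15 bp.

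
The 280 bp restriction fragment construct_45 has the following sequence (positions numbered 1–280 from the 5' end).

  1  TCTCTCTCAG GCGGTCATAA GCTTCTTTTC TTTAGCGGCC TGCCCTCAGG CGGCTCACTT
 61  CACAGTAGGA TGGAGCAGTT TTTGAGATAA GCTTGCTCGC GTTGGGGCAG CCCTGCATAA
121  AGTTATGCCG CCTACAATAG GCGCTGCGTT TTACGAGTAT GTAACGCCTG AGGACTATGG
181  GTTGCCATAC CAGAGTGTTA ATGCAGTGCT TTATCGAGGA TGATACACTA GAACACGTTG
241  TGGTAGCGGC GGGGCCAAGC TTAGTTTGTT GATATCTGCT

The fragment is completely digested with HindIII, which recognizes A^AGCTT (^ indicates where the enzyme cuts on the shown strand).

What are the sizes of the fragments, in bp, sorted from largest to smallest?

168, 70, 23, 19 bp

HindIII sites (AAGCTT) start at positions 19, 89, 257.
HindIII cuts after the first base of each site, so after positions 19, 89, 257.
Linear molecule, 3 cuts → 4 fragments:
  1–19 → 19 bp
  20–89 → 70 bp
  90–257 → 168 bp
  258–280 → 23 bp
Sorted largest to smallest: 168, 70, 23, 19 bp.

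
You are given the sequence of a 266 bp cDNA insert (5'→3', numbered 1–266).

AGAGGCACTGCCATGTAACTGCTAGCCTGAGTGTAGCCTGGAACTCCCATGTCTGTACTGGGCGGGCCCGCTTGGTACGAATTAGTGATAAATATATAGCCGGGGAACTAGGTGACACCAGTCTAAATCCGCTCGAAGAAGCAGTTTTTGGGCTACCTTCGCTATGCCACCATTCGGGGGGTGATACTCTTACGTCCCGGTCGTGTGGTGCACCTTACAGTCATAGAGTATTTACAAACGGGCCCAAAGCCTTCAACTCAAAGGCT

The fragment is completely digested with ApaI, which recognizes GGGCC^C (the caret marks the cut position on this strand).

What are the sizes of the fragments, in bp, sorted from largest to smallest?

ApaI sites (GGGCCC) start at positions 64, 240.
ApaI cuts after base 5 of each site (before the last base), so after positions 68, 244.
Linear molecule, 2 cuts → 3 fragments:
  1–68 → 68 bp
  69–244 → 176 bp
  245–266 → 22 bp
Sorted largest to smallest: 176, 68, 22 bp.

176, 68, 22 bp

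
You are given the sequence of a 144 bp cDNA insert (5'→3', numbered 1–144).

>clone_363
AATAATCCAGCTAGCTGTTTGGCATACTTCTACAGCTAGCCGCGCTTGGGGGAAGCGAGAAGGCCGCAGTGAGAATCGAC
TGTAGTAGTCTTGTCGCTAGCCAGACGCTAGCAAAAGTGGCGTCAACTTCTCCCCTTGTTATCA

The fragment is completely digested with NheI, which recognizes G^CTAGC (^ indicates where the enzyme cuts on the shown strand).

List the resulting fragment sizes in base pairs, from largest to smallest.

61, 37, 25, 11, 10 bp

NheI sites (GCTAGC) start at positions 10, 35, 96, 107.
NheI cuts after the first base of each site, so after positions 10, 35, 96, 107.
Linear molecule, 4 cuts → 5 fragments:
  1–10 → 10 bp
  11–35 → 25 bp
  36–96 → 61 bp
  97–107 → 11 bp
  108–144 → 37 bp
Sorted largest to smallest: 61, 37, 25, 11, 10 bp.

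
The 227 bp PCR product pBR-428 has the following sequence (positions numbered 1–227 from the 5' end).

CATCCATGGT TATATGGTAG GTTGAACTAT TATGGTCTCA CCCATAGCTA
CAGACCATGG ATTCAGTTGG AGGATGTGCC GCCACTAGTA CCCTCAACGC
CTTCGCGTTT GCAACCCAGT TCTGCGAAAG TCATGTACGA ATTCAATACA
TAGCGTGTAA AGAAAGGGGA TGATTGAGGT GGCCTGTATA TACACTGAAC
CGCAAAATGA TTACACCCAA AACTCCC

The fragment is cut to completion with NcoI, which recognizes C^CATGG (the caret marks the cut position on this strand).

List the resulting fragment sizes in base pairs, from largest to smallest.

172, 51, 4 bp

NcoI sites (CCATGG) start at positions 4, 55.
NcoI cuts after the first base of each site, so after positions 4, 55.
Linear molecule, 2 cuts → 3 fragments:
  1–4 → 4 bp
  5–55 → 51 bp
  56–227 → 172 bp
Sorted largest to smallest: 172, 51, 4 bp.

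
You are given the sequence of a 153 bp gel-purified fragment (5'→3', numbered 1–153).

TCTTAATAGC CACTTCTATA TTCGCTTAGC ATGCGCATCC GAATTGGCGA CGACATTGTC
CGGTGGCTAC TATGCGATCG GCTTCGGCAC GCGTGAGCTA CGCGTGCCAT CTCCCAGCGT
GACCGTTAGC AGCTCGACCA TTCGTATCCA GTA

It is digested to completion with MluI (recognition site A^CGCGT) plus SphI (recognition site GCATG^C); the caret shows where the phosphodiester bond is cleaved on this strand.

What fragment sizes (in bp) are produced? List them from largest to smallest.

MluI sites (ACGCGT) start at positions 89, 100.
MluI cuts after the first base of each site, so after positions 89, 100.
The SphI site (GCATGC) starts at position 29.
SphI cuts after base 5 of each site (before the last base), so after position 33.
Combined cut positions: 33, 89, 100.
Linear molecule, 3 cuts → 4 fragments:
  1–33 → 33 bp
  34–89 → 56 bp
  90–100 → 11 bp
  101–153 → 53 bp
Sorted largest to smallest: 56, 53, 33, 11 bp.

56, 53, 33, 11 bp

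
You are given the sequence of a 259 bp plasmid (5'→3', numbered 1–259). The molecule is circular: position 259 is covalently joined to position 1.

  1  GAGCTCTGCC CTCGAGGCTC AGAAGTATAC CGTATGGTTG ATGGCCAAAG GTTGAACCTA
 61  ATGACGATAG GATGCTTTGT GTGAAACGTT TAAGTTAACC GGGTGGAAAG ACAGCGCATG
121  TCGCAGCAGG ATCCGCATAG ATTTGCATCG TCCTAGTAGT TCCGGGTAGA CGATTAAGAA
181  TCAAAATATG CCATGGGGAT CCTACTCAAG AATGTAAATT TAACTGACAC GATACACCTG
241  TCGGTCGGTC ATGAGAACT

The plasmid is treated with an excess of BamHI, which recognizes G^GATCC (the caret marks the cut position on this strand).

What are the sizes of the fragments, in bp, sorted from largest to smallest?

BamHI sites (GGATCC) start at positions 129, 197.
BamHI cuts after the first base of each site, so after positions 129, 197.
Circular molecule, 2 cuts → 2 fragments:
  130–197 → 68 bp
  198–259 then 1–129 → 62 + 129 = 191 bp
Sorted largest to smallest: 191, 68 bp.

191, 68 bp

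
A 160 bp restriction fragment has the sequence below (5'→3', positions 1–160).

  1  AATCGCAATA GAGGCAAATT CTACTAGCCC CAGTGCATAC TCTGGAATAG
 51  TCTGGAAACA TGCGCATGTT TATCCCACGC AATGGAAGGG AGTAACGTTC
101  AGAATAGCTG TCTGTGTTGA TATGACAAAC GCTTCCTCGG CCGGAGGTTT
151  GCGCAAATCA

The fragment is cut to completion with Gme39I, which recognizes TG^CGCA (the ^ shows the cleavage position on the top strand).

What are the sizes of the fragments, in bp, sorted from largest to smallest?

89, 62, 9 bp

Gme39I sites (TGCGCA) start at positions 61, 150.
Gme39I cuts after base 2 of each site, so after positions 62, 151.
Linear molecule, 2 cuts → 3 fragments:
  1–62 → 62 bp
  63–151 → 89 bp
  152–160 → 9 bp
Sorted largest to smallest: 89, 62, 9 bp.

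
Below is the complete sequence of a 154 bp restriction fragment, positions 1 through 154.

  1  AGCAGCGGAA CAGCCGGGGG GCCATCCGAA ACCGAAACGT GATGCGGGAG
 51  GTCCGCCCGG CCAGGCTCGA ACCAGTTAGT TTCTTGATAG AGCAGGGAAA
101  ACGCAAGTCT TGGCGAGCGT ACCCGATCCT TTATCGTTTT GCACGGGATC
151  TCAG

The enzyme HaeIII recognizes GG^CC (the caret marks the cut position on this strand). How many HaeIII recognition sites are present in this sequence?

GGCC occurs starting at positions 20, 59.
HaeIII cuts at 2 sites.

2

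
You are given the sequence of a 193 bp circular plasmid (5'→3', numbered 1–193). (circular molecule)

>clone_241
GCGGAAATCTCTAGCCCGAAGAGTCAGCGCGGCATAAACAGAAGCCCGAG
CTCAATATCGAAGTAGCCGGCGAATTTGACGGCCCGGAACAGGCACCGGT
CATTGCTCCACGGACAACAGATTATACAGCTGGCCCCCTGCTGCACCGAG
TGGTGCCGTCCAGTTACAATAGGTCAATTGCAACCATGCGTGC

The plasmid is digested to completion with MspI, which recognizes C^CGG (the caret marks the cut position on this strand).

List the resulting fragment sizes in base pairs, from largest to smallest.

164, 17, 12 bp

MspI sites (CCGG) start at positions 67, 84, 96.
MspI cuts after the first base of each site, so after positions 67, 84, 96.
Circular molecule, 3 cuts → 3 fragments:
  68–84 → 17 bp
  85–96 → 12 bp
  97–193 then 1–67 → 97 + 67 = 164 bp
Sorted largest to smallest: 164, 17, 12 bp.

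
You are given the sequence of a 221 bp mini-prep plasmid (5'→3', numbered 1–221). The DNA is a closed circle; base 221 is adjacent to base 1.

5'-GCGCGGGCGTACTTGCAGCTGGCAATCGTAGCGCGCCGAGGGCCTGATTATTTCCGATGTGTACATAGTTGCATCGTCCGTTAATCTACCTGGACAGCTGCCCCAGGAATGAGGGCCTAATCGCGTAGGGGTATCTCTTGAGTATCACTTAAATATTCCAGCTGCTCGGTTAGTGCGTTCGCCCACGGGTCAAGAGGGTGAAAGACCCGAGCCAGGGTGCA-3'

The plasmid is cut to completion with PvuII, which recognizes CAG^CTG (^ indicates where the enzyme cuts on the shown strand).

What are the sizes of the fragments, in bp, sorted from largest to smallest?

79, 78, 64 bp

PvuII sites (CAGCTG) start at positions 16, 95, 159.
PvuII cuts after base 3 of each site, so after positions 18, 97, 161.
Circular molecule, 3 cuts → 3 fragments:
  19–97 → 79 bp
  98–161 → 64 bp
  162–221 then 1–18 → 60 + 18 = 78 bp
Sorted largest to smallest: 79, 78, 64 bp.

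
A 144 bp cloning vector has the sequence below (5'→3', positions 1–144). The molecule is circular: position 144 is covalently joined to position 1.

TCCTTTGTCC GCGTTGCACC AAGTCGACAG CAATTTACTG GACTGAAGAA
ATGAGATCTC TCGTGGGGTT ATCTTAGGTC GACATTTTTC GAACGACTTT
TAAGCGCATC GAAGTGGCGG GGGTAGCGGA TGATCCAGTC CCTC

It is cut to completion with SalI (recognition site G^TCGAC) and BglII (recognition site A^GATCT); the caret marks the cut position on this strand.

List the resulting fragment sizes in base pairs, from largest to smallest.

89, 31, 24 bp

SalI sites (GTCGAC) start at positions 23, 78.
SalI cuts after the first base of each site, so after positions 23, 78.
The BglII site (AGATCT) starts at position 54.
BglII cuts after the first base of each site, so after position 54.
Combined cut positions: 23, 54, 78.
Circular molecule, 3 cuts → 3 fragments:
  24–54 → 31 bp
  55–78 → 24 bp
  79–144 then 1–23 → 66 + 23 = 89 bp
Sorted largest to smallest: 89, 31, 24 bp.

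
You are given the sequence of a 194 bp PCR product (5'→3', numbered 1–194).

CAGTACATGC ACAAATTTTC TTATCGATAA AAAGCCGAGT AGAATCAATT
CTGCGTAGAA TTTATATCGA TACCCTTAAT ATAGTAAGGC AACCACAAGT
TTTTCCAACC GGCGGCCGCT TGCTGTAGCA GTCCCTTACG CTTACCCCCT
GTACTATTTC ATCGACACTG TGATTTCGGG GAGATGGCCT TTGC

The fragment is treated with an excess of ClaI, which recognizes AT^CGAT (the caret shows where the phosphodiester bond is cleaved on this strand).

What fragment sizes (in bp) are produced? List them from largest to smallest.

ClaI sites (ATCGAT) start at positions 23, 66.
ClaI cuts after base 2 of each site, so after positions 24, 67.
Linear molecule, 2 cuts → 3 fragments:
  1–24 → 24 bp
  25–67 → 43 bp
  68–194 → 127 bp
Sorted largest to smallest: 127, 43, 24 bp.

127, 43, 24 bp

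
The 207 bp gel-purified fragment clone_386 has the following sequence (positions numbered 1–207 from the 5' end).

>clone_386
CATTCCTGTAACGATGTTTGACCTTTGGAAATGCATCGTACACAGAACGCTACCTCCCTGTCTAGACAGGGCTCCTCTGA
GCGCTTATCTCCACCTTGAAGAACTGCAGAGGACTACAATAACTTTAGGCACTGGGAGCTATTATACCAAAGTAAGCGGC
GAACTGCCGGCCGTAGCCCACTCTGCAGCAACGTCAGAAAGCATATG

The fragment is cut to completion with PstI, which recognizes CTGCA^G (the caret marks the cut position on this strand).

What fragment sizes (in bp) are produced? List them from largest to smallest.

108, 79, 20 bp

PstI sites (CTGCAG) start at positions 104, 183.
PstI cuts after base 5 of each site (before the last base), so after positions 108, 187.
Linear molecule, 2 cuts → 3 fragments:
  1–108 → 108 bp
  109–187 → 79 bp
  188–207 → 20 bp
Sorted largest to smallest: 108, 79, 20 bp.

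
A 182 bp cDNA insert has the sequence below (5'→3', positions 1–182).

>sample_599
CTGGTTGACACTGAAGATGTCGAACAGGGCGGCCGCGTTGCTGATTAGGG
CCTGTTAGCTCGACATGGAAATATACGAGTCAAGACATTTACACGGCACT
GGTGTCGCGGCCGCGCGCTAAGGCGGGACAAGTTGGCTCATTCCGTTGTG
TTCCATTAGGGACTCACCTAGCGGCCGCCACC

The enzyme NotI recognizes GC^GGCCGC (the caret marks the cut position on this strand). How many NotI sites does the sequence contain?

3

GCGGCCGC occurs starting at positions 29, 107, 171.
NotI cuts at 3 sites.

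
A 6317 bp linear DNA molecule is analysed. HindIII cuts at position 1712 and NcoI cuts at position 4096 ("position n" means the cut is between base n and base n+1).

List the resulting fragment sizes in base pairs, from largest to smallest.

2384, 2221, 1712 bp

Combined cut positions (sorted): 1712, 4096.
Linear molecule, 2 cuts → 3 fragments:
  1712 − 0 = 1712 bp
  4096 − 1712 = 2384 bp
  6317 − 4096 = 2221 bp
Sorted largest to smallest: 2384, 2221, 1712 bp.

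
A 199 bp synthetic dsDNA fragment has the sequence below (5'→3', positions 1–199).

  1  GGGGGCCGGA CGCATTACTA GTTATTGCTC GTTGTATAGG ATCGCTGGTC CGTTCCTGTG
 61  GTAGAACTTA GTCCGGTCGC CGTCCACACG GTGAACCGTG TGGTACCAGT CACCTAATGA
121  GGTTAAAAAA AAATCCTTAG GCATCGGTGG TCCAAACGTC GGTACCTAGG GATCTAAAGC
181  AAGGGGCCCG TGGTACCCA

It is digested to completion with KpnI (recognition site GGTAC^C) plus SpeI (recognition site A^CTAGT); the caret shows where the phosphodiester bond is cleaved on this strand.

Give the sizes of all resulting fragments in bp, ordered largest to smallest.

KpnI sites (GGTACC) start at positions 102, 161, 192.
KpnI cuts after base 5 of each site (before the last base), so after positions 106, 165, 196.
The SpeI site (ACTAGT) starts at position 17.
SpeI cuts after the first base of each site, so after position 17.
Combined cut positions: 17, 106, 165, 196.
Linear molecule, 4 cuts → 5 fragments:
  1–17 → 17 bp
  18–106 → 89 bp
  107–165 → 59 bp
  166–196 → 31 bp
  197–199 → 3 bp
Sorted largest to smallest: 89, 59, 31, 17, 3 bp.

89, 59, 31, 17, 3 bp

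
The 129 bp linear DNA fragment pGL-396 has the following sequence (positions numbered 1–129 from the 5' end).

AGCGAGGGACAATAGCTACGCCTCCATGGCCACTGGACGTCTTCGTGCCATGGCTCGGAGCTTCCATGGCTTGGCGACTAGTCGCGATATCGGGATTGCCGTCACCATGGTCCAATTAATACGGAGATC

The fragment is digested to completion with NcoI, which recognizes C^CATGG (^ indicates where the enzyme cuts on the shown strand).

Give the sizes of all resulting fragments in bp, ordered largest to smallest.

NcoI sites (CCATGG) start at positions 24, 48, 64, 105.
NcoI cuts after the first base of each site, so after positions 24, 48, 64, 105.
Linear molecule, 4 cuts → 5 fragments:
  1–24 → 24 bp
  25–48 → 24 bp
  49–64 → 16 bp
  65–105 → 41 bp
  106–129 → 24 bp
Sorted largest to smallest: 41, 24, 24, 24, 16 bp.

41, 24, 24, 24, 16 bp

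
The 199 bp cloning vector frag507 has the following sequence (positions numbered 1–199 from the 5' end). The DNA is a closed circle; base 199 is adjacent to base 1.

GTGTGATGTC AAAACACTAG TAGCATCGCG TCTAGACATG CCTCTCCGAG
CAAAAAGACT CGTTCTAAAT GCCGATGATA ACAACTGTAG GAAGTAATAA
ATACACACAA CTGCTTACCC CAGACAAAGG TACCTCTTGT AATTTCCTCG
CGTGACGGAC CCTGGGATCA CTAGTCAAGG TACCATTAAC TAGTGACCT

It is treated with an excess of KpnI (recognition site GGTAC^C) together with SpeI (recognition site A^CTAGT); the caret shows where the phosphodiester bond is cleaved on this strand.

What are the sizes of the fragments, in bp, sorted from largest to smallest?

117, 37, 26, 13, 6 bp

KpnI sites (GGTACC) start at positions 129, 179.
KpnI cuts after base 5 of each site (before the last base), so after positions 133, 183.
SpeI sites (ACTAGT) start at positions 16, 170, 189.
SpeI cuts after the first base of each site, so after positions 16, 170, 189.
Combined cut positions: 16, 133, 170, 183, 189.
Circular molecule, 5 cuts → 5 fragments:
  17–133 → 117 bp
  134–170 → 37 bp
  171–183 → 13 bp
  184–189 → 6 bp
  190–199 then 1–16 → 10 + 16 = 26 bp
Sorted largest to smallest: 117, 37, 26, 13, 6 bp.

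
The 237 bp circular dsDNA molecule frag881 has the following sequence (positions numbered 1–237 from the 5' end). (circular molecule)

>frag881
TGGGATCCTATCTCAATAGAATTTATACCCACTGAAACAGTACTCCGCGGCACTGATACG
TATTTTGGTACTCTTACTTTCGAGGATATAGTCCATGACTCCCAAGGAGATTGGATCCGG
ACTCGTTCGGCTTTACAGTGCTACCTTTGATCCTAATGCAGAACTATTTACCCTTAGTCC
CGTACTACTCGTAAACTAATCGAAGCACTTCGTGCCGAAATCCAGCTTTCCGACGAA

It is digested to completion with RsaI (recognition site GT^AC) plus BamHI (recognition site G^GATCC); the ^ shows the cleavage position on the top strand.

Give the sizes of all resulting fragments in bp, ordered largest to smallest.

70, 57, 44, 38, 28 bp

RsaI sites (GTAC) start at positions 40, 68, 182.
RsaI cuts after base 2 of each site, so after positions 41, 69, 183.
BamHI sites (GGATCC) start at positions 3, 113.
BamHI cuts after the first base of each site, so after positions 3, 113.
Combined cut positions: 3, 41, 69, 113, 183.
Circular molecule, 5 cuts → 5 fragments:
  4–41 → 38 bp
  42–69 → 28 bp
  70–113 → 44 bp
  114–183 → 70 bp
  184–237 then 1–3 → 54 + 3 = 57 bp
Sorted largest to smallest: 70, 57, 44, 38, 28 bp.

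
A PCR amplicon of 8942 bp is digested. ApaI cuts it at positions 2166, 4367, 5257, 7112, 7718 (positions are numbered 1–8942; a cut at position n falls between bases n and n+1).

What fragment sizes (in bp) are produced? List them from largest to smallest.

2201, 2166, 1855, 1224, 890, 606 bp

Linear molecule, 5 cuts → 6 fragments:
  2166 − 0 = 2166 bp
  4367 − 2166 = 2201 bp
  5257 − 4367 = 890 bp
  7112 − 5257 = 1855 bp
  7718 − 7112 = 606 bp
  8942 − 7718 = 1224 bp
Sorted largest to smallest: 2201, 2166, 1855, 1224, 890, 606 bp.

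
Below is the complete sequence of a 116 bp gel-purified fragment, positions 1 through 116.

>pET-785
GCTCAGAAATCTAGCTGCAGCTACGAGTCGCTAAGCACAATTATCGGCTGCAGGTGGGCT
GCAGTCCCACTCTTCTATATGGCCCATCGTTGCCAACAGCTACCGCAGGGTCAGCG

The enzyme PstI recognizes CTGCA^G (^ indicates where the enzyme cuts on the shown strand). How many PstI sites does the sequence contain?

CTGCAG occurs starting at positions 15, 48, 59.
PstI cuts at 3 sites.

3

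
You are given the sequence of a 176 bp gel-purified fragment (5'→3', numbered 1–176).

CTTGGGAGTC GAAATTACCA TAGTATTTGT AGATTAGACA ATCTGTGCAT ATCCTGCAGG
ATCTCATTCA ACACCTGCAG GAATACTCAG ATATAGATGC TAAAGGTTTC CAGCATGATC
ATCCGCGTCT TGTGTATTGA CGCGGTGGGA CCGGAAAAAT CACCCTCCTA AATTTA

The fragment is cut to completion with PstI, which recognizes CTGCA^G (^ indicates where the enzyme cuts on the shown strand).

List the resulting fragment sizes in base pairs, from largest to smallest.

97, 58, 21 bp

PstI sites (CTGCAG) start at positions 54, 75.
PstI cuts after base 5 of each site (before the last base), so after positions 58, 79.
Linear molecule, 2 cuts → 3 fragments:
  1–58 → 58 bp
  59–79 → 21 bp
  80–176 → 97 bp
Sorted largest to smallest: 97, 58, 21 bp.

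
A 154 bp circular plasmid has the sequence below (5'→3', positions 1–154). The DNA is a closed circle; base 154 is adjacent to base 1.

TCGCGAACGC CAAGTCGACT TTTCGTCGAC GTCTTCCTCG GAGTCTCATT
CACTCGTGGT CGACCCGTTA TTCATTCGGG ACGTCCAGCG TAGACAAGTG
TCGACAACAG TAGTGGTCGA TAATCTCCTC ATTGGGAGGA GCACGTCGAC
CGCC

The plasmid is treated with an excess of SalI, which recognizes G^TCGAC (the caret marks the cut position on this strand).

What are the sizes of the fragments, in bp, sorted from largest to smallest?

45, 41, 34, 23, 11 bp

SalI sites (GTCGAC) start at positions 14, 25, 59, 100, 145.
SalI cuts after the first base of each site, so after positions 14, 25, 59, 100, 145.
Circular molecule, 5 cuts → 5 fragments:
  15–25 → 11 bp
  26–59 → 34 bp
  60–100 → 41 bp
  101–145 → 45 bp
  146–154 then 1–14 → 9 + 14 = 23 bp
Sorted largest to smallest: 45, 41, 34, 23, 11 bp.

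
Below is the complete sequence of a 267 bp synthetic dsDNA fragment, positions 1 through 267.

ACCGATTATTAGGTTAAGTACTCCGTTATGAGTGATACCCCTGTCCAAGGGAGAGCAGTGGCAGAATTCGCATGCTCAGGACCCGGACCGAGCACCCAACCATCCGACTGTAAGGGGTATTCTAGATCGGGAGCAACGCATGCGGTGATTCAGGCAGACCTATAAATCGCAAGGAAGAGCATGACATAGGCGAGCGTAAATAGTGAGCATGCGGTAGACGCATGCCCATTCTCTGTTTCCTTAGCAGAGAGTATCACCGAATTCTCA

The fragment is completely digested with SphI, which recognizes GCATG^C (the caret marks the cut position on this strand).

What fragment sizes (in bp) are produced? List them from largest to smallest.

SphI sites (GCATGC) start at positions 70, 138, 207, 220.
SphI cuts after base 5 of each site (before the last base), so after positions 74, 142, 211, 224.
Linear molecule, 4 cuts → 5 fragments:
  1–74 → 74 bp
  75–142 → 68 bp
  143–211 → 69 bp
  212–224 → 13 bp
  225–267 → 43 bp
Sorted largest to smallest: 74, 69, 68, 43, 13 bp.

74, 69, 68, 43, 13 bp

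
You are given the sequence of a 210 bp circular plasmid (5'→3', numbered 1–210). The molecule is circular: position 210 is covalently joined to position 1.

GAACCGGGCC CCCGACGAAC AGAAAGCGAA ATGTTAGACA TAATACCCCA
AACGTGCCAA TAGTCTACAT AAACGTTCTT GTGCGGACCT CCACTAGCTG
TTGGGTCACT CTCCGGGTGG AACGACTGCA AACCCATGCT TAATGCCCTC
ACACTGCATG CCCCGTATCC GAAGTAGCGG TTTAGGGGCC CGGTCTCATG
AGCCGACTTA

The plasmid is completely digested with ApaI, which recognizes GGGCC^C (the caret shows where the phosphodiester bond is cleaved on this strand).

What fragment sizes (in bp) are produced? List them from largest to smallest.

ApaI sites (GGGCCC) start at positions 6, 186.
ApaI cuts after base 5 of each site (before the last base), so after positions 10, 190.
Circular molecule, 2 cuts → 2 fragments:
  11–190 → 180 bp
  191–210 then 1–10 → 20 + 10 = 30 bp
Sorted largest to smallest: 180, 30 bp.

180, 30 bp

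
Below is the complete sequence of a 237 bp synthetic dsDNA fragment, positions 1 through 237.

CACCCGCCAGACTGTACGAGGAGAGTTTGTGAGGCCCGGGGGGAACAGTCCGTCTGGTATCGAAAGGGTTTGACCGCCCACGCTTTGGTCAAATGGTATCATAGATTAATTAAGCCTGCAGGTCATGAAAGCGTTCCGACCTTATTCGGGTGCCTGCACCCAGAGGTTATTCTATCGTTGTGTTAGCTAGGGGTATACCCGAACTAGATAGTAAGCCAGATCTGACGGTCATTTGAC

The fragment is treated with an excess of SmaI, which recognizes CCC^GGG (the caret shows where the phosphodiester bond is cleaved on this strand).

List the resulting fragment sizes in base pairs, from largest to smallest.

The SmaI site (CCCGGG) starts at position 35.
SmaI cuts after base 3 of each site, so after position 37.
Linear molecule, 1 cut → 2 fragments:
  1–37 → 37 bp
  38–237 → 200 bp
Sorted largest to smallest: 200, 37 bp.

200, 37 bp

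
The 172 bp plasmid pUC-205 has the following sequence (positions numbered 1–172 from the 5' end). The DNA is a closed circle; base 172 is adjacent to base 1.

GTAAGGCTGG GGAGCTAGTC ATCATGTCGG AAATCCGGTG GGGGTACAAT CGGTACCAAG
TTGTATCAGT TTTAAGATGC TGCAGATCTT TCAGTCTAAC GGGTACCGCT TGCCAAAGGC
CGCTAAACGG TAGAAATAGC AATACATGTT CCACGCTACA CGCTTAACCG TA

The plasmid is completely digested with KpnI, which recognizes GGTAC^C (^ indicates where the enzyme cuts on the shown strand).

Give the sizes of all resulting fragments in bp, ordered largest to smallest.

122, 50 bp

KpnI sites (GGTACC) start at positions 52, 102.
KpnI cuts after base 5 of each site (before the last base), so after positions 56, 106.
Circular molecule, 2 cuts → 2 fragments:
  57–106 → 50 bp
  107–172 then 1–56 → 66 + 56 = 122 bp
Sorted largest to smallest: 122, 50 bp.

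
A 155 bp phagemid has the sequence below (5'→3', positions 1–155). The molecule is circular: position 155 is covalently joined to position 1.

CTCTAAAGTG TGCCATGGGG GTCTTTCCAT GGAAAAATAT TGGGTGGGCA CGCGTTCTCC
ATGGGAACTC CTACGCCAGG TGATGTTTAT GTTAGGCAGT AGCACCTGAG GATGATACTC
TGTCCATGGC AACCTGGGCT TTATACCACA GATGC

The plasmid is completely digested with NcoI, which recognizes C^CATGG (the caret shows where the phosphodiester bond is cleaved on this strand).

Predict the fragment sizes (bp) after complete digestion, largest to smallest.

NcoI sites (CCATGG) start at positions 13, 27, 59, 124.
NcoI cuts after the first base of each site, so after positions 13, 27, 59, 124.
Circular molecule, 4 cuts → 4 fragments:
  14–27 → 14 bp
  28–59 → 32 bp
  60–124 → 65 bp
  125–155 then 1–13 → 31 + 13 = 44 bp
Sorted largest to smallest: 65, 44, 32, 14 bp.

65, 44, 32, 14 bp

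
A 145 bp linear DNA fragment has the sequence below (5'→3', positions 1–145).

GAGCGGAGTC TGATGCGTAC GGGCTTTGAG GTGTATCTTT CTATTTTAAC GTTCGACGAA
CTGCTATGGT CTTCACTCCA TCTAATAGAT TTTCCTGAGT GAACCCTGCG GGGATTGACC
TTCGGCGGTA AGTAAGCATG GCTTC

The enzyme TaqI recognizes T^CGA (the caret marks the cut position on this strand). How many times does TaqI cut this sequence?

TCGA occurs starting at position 53.
TaqI cuts at 1 site.

1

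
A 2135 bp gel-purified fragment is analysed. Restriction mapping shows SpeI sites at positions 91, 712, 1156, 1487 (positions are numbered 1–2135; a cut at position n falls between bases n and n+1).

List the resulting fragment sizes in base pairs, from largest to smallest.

648, 621, 444, 331, 91 bp

Linear molecule, 4 cuts → 5 fragments:
  91 − 0 = 91 bp
  712 − 91 = 621 bp
  1156 − 712 = 444 bp
  1487 − 1156 = 331 bp
  2135 − 1487 = 648 bp
Sorted largest to smallest: 648, 621, 444, 331, 91 bp.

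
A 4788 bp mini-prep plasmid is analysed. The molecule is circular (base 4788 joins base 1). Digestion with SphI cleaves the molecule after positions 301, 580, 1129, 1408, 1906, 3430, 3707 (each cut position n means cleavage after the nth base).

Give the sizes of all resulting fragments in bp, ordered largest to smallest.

1524, 1382, 549, 498, 279, 279, 277 bp

Circular molecule, 7 cuts → 7 fragments:
  580 − 301 = 279 bp
  1129 − 580 = 549 bp
  1408 − 1129 = 279 bp
  1906 − 1408 = 498 bp
  3430 − 1906 = 1524 bp
  3707 − 3430 = 277 bp
  wrap: 4788 − 3707 + 301 = 1382 bp
Sorted largest to smallest: 1524, 1382, 549, 498, 279, 279, 277 bp.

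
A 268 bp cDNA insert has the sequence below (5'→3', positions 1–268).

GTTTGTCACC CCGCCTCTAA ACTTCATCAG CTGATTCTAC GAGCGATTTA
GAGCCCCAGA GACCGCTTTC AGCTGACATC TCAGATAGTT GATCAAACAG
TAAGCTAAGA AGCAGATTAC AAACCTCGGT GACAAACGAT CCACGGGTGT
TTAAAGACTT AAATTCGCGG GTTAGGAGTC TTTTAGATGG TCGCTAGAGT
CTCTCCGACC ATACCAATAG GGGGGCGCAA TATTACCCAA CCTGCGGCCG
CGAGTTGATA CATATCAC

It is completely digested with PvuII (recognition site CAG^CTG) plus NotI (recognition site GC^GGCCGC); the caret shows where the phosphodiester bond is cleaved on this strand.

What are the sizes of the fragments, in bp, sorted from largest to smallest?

PvuII sites (CAGCTG) start at positions 28, 70.
PvuII cuts after base 3 of each site, so after positions 30, 72.
The NotI site (GCGGCCGC) starts at position 244.
NotI cuts after base 2 of each site, so after position 245.
Combined cut positions: 30, 72, 245.
Linear molecule, 3 cuts → 4 fragments:
  1–30 → 30 bp
  31–72 → 42 bp
  73–245 → 173 bp
  246–268 → 23 bp
Sorted largest to smallest: 173, 42, 30, 23 bp.

173, 42, 30, 23 bp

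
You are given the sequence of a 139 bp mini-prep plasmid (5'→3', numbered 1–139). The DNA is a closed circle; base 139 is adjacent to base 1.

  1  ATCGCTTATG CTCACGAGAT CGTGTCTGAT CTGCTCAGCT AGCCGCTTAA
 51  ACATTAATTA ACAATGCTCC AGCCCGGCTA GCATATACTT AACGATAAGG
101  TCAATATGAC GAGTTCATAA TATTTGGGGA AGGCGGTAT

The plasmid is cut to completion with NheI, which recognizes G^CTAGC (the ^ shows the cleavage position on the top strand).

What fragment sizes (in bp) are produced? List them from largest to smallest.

NheI sites (GCTAGC) start at positions 38, 77.
NheI cuts after the first base of each site, so after positions 38, 77.
Circular molecule, 2 cuts → 2 fragments:
  39–77 → 39 bp
  78–139 then 1–38 → 62 + 38 = 100 bp
Sorted largest to smallest: 100, 39 bp.

100, 39 bp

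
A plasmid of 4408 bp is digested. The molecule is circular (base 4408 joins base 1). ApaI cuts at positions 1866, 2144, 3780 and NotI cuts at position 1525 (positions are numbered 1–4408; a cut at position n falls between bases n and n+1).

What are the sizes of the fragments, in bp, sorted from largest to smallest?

2153, 1636, 341, 278 bp

Combined cut positions (sorted): 1525, 1866, 2144, 3780.
Circular molecule, 4 cuts → 4 fragments:
  1866 − 1525 = 341 bp
  2144 − 1866 = 278 bp
  3780 − 2144 = 1636 bp
  wrap: 4408 − 3780 + 1525 = 2153 bp
Sorted largest to smallest: 2153, 1636, 341, 278 bp.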